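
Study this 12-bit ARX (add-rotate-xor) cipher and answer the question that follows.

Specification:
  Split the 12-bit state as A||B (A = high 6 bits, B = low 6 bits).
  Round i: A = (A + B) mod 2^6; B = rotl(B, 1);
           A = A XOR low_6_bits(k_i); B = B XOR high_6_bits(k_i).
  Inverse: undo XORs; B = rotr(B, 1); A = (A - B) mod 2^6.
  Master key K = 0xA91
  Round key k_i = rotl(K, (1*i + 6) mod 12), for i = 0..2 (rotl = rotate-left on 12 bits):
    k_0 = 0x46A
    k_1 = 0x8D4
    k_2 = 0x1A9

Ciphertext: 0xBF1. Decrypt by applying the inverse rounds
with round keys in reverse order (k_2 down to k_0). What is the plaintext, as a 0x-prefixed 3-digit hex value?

0x2EE

s_0 = ciphertext = 0xBF1
s_1 = InvRound(s_0, k_2) = 0x2FB
s_2 = InvRound(s_1, k_1) = 0x4CC
s_3 = InvRound(s_2, k_0) = 0x2EE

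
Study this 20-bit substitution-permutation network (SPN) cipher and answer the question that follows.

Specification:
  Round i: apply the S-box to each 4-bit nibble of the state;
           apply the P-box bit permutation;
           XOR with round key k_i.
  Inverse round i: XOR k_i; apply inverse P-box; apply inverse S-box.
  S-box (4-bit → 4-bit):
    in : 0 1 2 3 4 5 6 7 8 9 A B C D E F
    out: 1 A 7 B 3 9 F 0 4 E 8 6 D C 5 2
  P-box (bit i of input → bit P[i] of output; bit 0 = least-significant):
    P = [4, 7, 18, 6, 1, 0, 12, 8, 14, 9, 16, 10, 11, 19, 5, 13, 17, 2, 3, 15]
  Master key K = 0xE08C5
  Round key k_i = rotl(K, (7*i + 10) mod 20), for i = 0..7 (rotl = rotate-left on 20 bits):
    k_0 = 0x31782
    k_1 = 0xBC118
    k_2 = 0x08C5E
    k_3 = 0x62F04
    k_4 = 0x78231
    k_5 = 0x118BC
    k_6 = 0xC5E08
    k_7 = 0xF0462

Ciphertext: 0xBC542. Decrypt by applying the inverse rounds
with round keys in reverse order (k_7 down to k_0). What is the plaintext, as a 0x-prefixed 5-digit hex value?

0x341B9

s_0 = ciphertext = 0xBC542
s_1 = InvRound(s_0, k_7) = 0xA80A8
s_2 = InvRound(s_1, k_6) = 0x5E38B
s_3 = InvRound(s_2, k_5) = 0x1C46E
s_4 = InvRound(s_3, k_4) = 0x2734C
s_5 = InvRound(s_4, k_3) = 0x8058D
s_6 = InvRound(s_5, k_2) = 0xA4733
s_7 = InvRound(s_6, k_1) = 0xD8947
s_8 = InvRound(s_7, k_0) = 0x341B9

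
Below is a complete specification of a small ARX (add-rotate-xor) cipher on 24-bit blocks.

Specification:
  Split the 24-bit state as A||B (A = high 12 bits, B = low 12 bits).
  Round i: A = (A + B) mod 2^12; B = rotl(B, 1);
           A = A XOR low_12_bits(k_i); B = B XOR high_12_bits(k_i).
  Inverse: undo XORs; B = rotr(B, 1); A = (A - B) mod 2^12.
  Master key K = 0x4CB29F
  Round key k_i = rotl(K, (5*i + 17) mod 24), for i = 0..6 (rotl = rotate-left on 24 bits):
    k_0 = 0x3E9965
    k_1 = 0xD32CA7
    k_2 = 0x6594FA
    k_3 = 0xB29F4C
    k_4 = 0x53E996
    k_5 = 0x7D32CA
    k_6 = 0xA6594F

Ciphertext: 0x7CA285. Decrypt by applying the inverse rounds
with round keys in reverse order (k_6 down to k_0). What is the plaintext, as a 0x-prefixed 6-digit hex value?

s_0 = ciphertext = 0x7CA285
s_1 = InvRound(s_0, k_6) = 0xA15470
s_2 = InvRound(s_1, k_5) = 0xF0E9D1
s_3 = InvRound(s_2, k_4) = 0x821E77
s_4 = InvRound(s_3, k_3) = 0x4BE2AF
s_5 = InvRound(s_4, k_2) = 0xDC927B
s_6 = InvRound(s_5, k_1) = 0x1CAFA4
s_7 = InvRound(s_6, k_0) = 0xA89E26

0xA89E26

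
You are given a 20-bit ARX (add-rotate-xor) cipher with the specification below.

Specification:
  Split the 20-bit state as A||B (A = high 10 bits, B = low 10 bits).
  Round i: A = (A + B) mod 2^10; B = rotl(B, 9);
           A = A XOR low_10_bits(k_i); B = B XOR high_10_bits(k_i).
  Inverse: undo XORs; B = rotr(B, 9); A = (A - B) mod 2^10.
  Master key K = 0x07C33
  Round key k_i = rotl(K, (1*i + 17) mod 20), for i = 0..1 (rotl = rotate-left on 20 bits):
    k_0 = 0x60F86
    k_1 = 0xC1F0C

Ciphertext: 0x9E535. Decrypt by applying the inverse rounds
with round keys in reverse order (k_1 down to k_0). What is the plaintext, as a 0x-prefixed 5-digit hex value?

s_0 = ciphertext = 0x9E535
s_1 = InvRound(s_0, k_1) = 0x44065
s_2 = InvRound(s_1, k_0) = 0xB2BCC

0xB2BCC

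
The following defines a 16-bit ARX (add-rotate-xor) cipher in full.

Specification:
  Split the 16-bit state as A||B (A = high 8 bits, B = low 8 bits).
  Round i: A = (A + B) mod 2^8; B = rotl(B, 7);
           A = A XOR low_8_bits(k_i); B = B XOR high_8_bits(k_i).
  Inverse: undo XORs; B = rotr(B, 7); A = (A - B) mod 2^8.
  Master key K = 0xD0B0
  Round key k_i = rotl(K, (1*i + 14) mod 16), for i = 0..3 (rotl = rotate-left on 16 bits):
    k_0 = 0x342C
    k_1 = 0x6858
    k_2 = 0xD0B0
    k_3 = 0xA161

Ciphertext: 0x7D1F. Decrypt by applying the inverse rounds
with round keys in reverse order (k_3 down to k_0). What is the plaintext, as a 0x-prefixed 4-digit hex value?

s_0 = ciphertext = 0x7D1F
s_1 = InvRound(s_0, k_3) = 0x9F7D
s_2 = InvRound(s_1, k_2) = 0xD45B
s_3 = InvRound(s_2, k_1) = 0x2666
s_4 = InvRound(s_3, k_0) = 0x66A4

0x66A4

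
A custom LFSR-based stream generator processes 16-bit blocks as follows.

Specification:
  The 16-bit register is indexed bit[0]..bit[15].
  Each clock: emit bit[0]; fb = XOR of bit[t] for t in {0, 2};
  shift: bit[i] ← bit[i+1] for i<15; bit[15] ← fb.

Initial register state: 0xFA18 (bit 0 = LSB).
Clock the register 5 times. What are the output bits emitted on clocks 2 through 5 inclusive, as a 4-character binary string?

reg_0 = 0xFA18
clock 1: out=0, reg = 0x7D0C
clock 2: out=0, reg = 0xBE86
clock 3: out=0, reg = 0xDF43
clock 4: out=1, reg = 0xEFA1
clock 5: out=1, reg = 0xF7D0

0011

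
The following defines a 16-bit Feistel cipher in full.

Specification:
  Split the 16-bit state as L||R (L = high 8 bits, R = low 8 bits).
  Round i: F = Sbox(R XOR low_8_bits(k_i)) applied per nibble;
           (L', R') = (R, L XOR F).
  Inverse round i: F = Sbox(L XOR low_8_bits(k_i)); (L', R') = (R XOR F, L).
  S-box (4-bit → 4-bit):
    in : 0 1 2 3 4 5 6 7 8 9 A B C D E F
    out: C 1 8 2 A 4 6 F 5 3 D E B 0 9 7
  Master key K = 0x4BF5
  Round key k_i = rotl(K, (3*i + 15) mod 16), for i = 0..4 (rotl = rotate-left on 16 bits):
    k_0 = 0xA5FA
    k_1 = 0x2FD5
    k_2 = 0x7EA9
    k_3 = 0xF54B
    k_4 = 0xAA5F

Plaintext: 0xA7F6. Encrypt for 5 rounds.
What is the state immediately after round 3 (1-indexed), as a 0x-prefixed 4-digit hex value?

s_0 = plaintext = 0xA7F6
s_1 = Round(s_0, k_0) = 0xF66C
s_2 = Round(s_1, k_1) = 0x6C15
s_3 = Round(s_2, k_2) = 0x1587
s_4 = Round(s_3, k_3) = 0x87AE
s_5 = Round(s_4, k_4) = 0xAEF6

0x1587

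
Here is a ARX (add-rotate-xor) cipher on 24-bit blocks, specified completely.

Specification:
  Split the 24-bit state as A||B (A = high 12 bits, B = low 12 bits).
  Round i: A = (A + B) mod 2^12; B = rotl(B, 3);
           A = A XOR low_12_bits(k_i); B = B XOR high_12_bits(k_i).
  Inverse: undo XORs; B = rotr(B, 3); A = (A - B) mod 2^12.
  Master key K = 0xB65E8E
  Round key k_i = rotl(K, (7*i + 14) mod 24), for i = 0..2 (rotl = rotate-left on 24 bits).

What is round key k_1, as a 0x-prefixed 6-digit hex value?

0xD6CBD1

K = 0xB65E8E
k_0 = rotl(K, (7*0+14) mod 24) = rotl(K, 14) = 0xA3AD97
k_1 = rotl(K, (7*1+14) mod 24) = rotl(K, 21) = 0xD6CBD1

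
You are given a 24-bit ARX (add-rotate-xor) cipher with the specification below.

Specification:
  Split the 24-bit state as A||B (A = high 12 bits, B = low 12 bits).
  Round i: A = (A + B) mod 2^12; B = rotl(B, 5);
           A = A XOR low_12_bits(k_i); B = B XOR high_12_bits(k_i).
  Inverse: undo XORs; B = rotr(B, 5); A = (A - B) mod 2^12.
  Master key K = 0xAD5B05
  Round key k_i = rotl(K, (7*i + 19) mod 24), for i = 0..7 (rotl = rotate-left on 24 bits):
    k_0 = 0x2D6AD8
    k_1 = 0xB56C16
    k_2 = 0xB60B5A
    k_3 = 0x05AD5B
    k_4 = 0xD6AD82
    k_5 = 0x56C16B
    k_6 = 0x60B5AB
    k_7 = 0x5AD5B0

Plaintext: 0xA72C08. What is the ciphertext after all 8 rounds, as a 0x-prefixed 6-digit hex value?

0x349642

s_0 = plaintext = 0xA72C08
s_1 = Round(s_0, k_0) = 0xCA23CE
s_2 = Round(s_1, k_1) = 0xC66291
s_3 = Round(s_2, k_2) = 0x5AD945
s_4 = Round(s_3, k_3) = 0x3A98E8
s_5 = Round(s_4, k_4) = 0x11307B
s_6 = Round(s_5, k_5) = 0x0E5A0C
s_7 = Round(s_6, k_6) = 0xF5A79F
s_8 = Round(s_7, k_7) = 0x349642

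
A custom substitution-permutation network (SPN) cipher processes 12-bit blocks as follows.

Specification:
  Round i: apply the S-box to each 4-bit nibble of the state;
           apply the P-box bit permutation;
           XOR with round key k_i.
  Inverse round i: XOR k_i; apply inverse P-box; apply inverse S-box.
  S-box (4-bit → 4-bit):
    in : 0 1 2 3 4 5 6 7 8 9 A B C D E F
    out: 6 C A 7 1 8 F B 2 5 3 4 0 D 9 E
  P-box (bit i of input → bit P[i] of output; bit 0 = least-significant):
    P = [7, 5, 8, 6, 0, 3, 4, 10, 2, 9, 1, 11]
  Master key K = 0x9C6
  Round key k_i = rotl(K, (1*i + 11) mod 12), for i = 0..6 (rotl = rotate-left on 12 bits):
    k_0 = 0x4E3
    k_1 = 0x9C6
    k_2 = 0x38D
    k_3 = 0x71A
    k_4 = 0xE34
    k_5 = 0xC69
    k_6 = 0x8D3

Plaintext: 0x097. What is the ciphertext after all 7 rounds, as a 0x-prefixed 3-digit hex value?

0x4DC

s_0 = plaintext = 0x097
s_1 = Round(s_0, k_0) = 0x610
s_2 = Round(s_1, k_1) = 0x6F0
s_3 = Round(s_2, k_2) = 0xCB3
s_4 = Round(s_3, k_3) = 0x6AA
s_5 = Round(s_4, k_4) = 0x49B
s_6 = Round(s_5, k_5) = 0xD7C
s_7 = Round(s_6, k_6) = 0x4DC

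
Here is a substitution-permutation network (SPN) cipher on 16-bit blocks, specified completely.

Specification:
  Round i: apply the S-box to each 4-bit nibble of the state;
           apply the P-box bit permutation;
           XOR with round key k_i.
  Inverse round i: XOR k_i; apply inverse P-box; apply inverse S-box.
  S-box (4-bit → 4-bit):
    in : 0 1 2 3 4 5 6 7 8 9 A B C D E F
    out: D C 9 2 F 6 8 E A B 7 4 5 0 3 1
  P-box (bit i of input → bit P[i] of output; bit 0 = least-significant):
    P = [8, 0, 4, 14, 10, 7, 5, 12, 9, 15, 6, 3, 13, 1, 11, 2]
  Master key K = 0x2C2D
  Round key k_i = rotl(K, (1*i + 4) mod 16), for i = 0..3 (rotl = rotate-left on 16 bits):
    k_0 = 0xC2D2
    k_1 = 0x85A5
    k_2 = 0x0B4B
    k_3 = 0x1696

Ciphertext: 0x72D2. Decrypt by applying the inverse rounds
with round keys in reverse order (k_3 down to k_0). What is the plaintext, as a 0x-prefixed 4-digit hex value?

0x468D

s_0 = ciphertext = 0x72D2
s_1 = InvRound(s_0, k_3) = 0x2BF6
s_2 = InvRound(s_1, k_2) = 0x2655
s_3 = InvRound(s_2, k_1) = 0xFA5C
s_4 = InvRound(s_3, k_0) = 0x468D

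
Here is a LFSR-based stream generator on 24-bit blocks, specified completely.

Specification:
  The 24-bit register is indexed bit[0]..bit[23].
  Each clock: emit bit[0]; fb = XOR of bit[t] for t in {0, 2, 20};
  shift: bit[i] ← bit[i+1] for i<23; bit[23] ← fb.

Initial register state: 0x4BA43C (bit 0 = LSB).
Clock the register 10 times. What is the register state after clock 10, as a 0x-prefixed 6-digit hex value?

0x51D2E9

reg_0 = 0x4BA43C
clock 1: out=0, reg = 0xA5D21E
clock 2: out=0, reg = 0xD2E90F
clock 3: out=1, reg = 0xE97487
clock 4: out=1, reg = 0x74BA43
clock 5: out=1, reg = 0x3A5D21
clock 6: out=1, reg = 0x1D2E90
clock 7: out=0, reg = 0x8E9748
clock 8: out=0, reg = 0x474BA4
clock 9: out=0, reg = 0xA3A5D2
clock 10: out=0, reg = 0x51D2E9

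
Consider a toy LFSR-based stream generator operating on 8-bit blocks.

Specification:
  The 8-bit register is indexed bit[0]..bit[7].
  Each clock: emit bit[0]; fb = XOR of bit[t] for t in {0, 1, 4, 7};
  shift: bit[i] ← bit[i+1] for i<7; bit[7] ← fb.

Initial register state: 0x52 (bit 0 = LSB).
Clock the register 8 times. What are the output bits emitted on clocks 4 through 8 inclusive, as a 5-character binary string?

01010

reg_0 = 0x52
clock 1: out=0, reg = 0x29
clock 2: out=1, reg = 0x94
clock 3: out=0, reg = 0x4A
clock 4: out=0, reg = 0xA5
clock 5: out=1, reg = 0x52
clock 6: out=0, reg = 0x29
clock 7: out=1, reg = 0x94
clock 8: out=0, reg = 0x4A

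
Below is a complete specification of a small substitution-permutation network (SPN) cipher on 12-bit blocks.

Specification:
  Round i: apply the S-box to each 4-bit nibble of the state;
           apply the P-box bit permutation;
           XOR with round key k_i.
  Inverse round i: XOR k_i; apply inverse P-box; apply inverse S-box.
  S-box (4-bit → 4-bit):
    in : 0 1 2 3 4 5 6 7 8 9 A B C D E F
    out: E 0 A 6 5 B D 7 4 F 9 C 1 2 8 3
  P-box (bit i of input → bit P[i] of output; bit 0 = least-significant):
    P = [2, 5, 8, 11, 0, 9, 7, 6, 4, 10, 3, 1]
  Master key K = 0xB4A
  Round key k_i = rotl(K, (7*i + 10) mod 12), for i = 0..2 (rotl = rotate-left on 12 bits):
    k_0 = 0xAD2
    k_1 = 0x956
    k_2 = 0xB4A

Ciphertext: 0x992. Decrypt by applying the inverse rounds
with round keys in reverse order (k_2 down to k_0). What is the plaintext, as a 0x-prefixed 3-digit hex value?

s_0 = ciphertext = 0x992
s_1 = InvRound(s_0, k_2) = 0x401
s_2 = InvRound(s_1, k_1) = 0x5A6
s_3 = InvRound(s_2, k_0) = 0xF29

0xF29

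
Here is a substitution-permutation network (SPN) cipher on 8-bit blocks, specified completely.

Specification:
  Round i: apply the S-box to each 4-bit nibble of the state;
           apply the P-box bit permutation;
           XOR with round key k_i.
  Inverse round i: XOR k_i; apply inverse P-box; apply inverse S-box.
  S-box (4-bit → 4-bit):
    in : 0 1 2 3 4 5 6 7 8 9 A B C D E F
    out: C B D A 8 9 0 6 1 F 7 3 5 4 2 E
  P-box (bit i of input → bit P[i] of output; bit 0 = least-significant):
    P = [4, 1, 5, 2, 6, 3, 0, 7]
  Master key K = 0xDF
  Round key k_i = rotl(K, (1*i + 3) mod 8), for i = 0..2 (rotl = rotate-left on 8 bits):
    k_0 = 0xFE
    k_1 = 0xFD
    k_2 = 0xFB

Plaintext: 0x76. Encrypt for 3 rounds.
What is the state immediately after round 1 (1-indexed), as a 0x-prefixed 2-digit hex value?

0xF7

s_0 = plaintext = 0x76
s_1 = Round(s_0, k_0) = 0xF7
s_2 = Round(s_1, k_1) = 0x56
s_3 = Round(s_2, k_2) = 0x3B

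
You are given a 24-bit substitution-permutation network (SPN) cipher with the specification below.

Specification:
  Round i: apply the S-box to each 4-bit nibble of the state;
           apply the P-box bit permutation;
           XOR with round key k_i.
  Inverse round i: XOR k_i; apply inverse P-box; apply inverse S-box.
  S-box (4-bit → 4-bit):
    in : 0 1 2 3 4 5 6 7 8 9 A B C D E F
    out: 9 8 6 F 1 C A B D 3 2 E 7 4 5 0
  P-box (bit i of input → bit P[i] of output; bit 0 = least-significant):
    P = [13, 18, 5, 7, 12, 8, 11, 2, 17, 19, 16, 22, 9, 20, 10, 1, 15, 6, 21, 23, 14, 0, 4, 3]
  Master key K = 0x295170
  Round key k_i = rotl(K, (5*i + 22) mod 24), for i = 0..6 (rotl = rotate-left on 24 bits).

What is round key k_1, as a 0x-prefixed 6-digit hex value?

0x4A8B81

K = 0x295170
k_0 = rotl(K, (5*0+22) mod 24) = rotl(K, 22) = 0x0A545C
k_1 = rotl(K, (5*1+22) mod 24) = rotl(K, 3) = 0x4A8B81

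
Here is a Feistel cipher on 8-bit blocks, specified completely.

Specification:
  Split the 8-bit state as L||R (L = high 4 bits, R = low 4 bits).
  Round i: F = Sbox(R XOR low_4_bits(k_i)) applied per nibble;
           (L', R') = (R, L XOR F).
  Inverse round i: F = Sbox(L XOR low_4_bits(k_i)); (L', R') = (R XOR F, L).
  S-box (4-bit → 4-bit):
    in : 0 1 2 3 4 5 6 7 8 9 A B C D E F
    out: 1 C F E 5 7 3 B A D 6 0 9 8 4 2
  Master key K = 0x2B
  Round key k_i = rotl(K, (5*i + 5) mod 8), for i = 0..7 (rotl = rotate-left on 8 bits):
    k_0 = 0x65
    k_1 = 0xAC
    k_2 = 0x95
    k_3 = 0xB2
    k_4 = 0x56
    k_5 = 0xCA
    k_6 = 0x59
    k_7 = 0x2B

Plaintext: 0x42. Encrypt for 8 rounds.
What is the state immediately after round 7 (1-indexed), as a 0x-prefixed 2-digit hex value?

0x76

s_0 = plaintext = 0x42
s_1 = Round(s_0, k_0) = 0x2F
s_2 = Round(s_1, k_1) = 0xFC
s_3 = Round(s_2, k_2) = 0xC2
s_4 = Round(s_3, k_3) = 0x2D
s_5 = Round(s_4, k_4) = 0xD2
s_6 = Round(s_5, k_5) = 0x27
s_7 = Round(s_6, k_6) = 0x76
s_8 = Round(s_7, k_7) = 0x6F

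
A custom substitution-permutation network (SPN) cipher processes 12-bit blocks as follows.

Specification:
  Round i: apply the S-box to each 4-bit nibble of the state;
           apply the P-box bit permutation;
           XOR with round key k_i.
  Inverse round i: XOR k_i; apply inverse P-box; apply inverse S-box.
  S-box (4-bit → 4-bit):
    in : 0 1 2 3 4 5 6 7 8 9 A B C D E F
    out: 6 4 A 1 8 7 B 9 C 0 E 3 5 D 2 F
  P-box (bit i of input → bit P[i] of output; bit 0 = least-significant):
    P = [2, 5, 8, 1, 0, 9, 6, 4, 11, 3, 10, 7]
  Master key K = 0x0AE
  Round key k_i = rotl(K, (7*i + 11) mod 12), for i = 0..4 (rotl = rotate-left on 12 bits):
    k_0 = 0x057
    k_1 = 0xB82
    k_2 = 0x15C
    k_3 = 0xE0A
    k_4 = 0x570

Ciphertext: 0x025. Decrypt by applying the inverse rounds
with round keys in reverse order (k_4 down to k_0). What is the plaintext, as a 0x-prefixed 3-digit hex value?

s_0 = ciphertext = 0x025
s_1 = InvRound(s_0, k_4) = 0x1DC
s_2 = InvRound(s_1, k_3) = 0xDAD
s_3 = InvRound(s_2, k_2) = 0xDDE
s_4 = InvRound(s_3, k_1) = 0x0A3
s_5 = InvRound(s_4, k_0) = 0x48B

0x48B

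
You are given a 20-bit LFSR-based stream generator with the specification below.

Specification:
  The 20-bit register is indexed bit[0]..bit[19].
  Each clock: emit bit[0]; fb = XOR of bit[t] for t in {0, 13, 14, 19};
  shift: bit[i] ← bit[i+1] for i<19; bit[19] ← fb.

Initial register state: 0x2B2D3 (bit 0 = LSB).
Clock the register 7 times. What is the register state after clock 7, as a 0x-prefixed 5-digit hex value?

reg_0 = 0x2B2D3
clock 1: out=1, reg = 0x15969
clock 2: out=1, reg = 0x0ACB4
clock 3: out=0, reg = 0x8565A
clock 4: out=0, reg = 0x42B2D
clock 5: out=1, reg = 0x21596
clock 6: out=0, reg = 0x10ACB
clock 7: out=1, reg = 0x88565

0x88565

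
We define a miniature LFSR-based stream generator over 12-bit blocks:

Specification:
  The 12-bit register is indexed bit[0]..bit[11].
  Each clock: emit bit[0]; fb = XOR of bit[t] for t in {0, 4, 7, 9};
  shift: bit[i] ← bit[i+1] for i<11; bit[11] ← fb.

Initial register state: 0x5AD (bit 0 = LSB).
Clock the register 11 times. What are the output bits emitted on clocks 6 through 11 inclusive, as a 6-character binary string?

101101

reg_0 = 0x5AD
clock 1: out=1, reg = 0x2D6
clock 2: out=0, reg = 0x96B
clock 3: out=1, reg = 0xCB5
clock 4: out=1, reg = 0xE5A
clock 5: out=0, reg = 0x72D
clock 6: out=1, reg = 0x396
clock 7: out=0, reg = 0x9CB
clock 8: out=1, reg = 0x4E5
clock 9: out=1, reg = 0x272
clock 10: out=0, reg = 0x139
clock 11: out=1, reg = 0x09C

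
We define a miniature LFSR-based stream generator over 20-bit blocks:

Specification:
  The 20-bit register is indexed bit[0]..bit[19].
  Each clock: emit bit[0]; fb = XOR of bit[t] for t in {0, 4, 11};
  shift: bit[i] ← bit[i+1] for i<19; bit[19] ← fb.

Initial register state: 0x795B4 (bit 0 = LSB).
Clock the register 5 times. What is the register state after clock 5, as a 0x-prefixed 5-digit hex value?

0xEBCAD

reg_0 = 0x795B4
clock 1: out=0, reg = 0xBCADA
clock 2: out=0, reg = 0x5E56D
clock 3: out=1, reg = 0xAF2B6
clock 4: out=0, reg = 0xD795B
clock 5: out=1, reg = 0xEBCAD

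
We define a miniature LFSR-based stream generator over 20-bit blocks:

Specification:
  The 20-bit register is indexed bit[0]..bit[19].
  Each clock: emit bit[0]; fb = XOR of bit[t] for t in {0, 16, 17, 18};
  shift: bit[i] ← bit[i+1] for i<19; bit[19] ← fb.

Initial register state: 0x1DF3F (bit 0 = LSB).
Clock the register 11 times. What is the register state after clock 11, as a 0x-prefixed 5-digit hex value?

reg_0 = 0x1DF3F
clock 1: out=1, reg = 0x0EF9F
clock 2: out=1, reg = 0x877CF
clock 3: out=1, reg = 0xC3BE7
clock 4: out=1, reg = 0x61DF3
clock 5: out=1, reg = 0xB0EF9
clock 6: out=1, reg = 0xD877C
clock 7: out=0, reg = 0x6C3BE
clock 8: out=0, reg = 0x361DF
clock 9: out=1, reg = 0x9B0EF
clock 10: out=1, reg = 0x4D877
clock 11: out=1, reg = 0x26C3B

0x26C3B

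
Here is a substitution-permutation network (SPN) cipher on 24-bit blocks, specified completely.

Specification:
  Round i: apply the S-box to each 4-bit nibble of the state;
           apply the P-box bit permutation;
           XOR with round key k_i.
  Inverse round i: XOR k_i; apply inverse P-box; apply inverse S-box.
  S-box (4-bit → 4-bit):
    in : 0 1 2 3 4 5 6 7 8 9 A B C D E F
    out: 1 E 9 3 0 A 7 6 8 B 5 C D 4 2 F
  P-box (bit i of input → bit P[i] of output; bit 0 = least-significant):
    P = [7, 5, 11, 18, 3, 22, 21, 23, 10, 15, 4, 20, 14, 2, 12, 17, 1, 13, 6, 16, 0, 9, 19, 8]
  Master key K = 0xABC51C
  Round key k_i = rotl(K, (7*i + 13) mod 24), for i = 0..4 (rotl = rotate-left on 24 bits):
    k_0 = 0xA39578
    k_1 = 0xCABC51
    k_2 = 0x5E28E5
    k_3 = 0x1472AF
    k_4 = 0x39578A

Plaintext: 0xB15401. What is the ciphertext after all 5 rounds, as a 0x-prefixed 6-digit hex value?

s_0 = plaintext = 0xB15401
s_1 = Round(s_0, k_0) = 0xACBC14
s_2 = Round(s_1, k_1) = 0x31A802
s_3 = Round(s_2, k_2) = 0x4B5A2C
s_4 = Round(s_3, k_3) = 0x937E73
s_5 = Round(s_4, k_4) = 0x59E42D

0x59E42D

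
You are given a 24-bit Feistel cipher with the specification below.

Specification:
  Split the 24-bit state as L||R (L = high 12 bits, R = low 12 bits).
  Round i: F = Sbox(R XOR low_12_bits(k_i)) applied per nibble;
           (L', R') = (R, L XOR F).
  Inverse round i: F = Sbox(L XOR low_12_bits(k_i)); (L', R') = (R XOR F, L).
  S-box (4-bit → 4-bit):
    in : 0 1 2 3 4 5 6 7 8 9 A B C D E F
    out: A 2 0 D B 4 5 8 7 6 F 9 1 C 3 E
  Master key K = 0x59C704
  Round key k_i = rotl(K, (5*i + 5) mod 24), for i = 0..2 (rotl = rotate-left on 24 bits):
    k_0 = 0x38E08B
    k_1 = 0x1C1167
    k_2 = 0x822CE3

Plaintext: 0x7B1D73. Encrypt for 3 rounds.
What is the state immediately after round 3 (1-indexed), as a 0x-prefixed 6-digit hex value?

s_0 = plaintext = 0x7B1D73
s_1 = Round(s_0, k_0) = 0xD73B56
s_2 = Round(s_1, k_1) = 0xB562A1
s_3 = Round(s_2, k_2) = 0x2A18E6

0x2A18E6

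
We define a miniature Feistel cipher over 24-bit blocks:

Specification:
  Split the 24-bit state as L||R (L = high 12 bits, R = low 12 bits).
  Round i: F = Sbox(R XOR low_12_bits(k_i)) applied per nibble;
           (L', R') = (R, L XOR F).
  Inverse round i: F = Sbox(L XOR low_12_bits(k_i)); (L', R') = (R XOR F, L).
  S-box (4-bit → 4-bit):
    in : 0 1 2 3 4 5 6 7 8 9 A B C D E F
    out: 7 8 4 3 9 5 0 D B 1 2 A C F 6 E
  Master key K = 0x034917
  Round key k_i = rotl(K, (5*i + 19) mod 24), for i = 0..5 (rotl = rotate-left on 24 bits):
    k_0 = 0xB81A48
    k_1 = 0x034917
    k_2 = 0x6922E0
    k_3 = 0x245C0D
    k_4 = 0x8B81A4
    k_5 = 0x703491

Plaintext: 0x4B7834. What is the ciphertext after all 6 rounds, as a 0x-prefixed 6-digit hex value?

0x1D3CF3

s_0 = plaintext = 0x4B7834
s_1 = Round(s_0, k_0) = 0x83406B
s_2 = Round(s_1, k_1) = 0x06B9E8
s_3 = Round(s_2, k_2) = 0x9E8A10
s_4 = Round(s_3, k_3) = 0xA10967
s_5 = Round(s_4, k_4) = 0x9671D3
s_6 = Round(s_5, k_5) = 0x1D3CF3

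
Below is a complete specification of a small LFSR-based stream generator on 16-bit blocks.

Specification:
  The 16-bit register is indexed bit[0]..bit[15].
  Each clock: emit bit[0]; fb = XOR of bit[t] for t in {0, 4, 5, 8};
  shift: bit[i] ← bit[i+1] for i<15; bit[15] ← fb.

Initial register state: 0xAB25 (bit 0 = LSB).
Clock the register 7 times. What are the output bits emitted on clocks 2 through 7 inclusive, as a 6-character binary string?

reg_0 = 0xAB25
clock 1: out=1, reg = 0xD592
clock 2: out=0, reg = 0x6AC9
clock 3: out=1, reg = 0xB564
clock 4: out=0, reg = 0x5AB2
clock 5: out=0, reg = 0x2D59
clock 6: out=1, reg = 0x96AC
clock 7: out=0, reg = 0xCB56

010010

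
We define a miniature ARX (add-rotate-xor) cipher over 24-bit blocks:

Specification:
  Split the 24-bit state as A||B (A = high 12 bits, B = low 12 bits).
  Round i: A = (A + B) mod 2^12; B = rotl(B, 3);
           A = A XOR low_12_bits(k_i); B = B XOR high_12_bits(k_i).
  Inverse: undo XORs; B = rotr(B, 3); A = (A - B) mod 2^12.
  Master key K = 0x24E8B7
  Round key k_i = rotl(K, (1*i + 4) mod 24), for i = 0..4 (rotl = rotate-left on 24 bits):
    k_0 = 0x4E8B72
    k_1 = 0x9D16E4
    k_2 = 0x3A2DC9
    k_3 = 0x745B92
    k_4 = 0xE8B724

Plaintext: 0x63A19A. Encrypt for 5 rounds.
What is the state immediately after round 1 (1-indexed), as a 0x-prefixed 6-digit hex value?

0xCA6838

s_0 = plaintext = 0x63A19A
s_1 = Round(s_0, k_0) = 0xCA6838
s_2 = Round(s_1, k_1) = 0x23A815
s_3 = Round(s_2, k_2) = 0x78630E
s_4 = Round(s_3, k_3) = 0x106F34
s_5 = Round(s_4, k_4) = 0x71E72C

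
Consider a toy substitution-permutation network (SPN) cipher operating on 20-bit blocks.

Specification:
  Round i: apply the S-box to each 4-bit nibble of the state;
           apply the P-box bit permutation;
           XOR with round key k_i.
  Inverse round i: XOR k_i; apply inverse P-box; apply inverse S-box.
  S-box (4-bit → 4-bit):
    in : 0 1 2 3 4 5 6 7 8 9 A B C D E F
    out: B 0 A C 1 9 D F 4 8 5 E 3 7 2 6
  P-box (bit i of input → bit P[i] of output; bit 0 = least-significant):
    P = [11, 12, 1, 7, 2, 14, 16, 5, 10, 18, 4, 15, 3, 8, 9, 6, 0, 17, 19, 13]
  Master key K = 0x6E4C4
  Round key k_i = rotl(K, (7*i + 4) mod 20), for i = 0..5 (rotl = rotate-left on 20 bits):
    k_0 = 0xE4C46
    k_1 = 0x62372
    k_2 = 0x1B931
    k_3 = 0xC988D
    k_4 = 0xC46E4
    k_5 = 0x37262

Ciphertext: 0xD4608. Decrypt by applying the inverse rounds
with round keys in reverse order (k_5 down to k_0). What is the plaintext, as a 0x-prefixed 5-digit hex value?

s_0 = ciphertext = 0xD4608
s_1 = InvRound(s_0, k_5) = 0xB5C9F
s_2 = InvRound(s_1, k_4) = 0xC6F3D
s_3 = InvRound(s_2, k_3) = 0x9F622
s_4 = InvRound(s_3, k_2) = 0xAFAEA
s_5 = InvRound(s_4, k_1) = 0x8CBE0
s_6 = InvRound(s_5, k_0) = 0xEF053

0xEF053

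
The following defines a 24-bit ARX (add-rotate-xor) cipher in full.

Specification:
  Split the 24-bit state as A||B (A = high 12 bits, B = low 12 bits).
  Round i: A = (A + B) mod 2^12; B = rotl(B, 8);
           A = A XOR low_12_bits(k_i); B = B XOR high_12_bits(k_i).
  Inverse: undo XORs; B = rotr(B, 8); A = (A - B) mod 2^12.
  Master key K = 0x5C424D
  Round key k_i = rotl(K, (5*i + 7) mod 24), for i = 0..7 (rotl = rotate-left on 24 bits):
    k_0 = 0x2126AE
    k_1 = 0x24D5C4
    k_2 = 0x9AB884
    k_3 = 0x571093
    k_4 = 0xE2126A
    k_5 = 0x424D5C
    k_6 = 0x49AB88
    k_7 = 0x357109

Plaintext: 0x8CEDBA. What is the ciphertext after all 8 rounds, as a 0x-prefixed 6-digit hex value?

0xE03554

s_0 = plaintext = 0x8CEDBA
s_1 = Round(s_0, k_0) = 0x0268C9
s_2 = Round(s_1, k_1) = 0xD2BBC1
s_3 = Round(s_2, k_2) = 0x068817
s_4 = Round(s_3, k_3) = 0x8EC2F0
s_5 = Round(s_4, k_4) = 0x9B6E0E
s_6 = Round(s_5, k_5) = 0xA98AC4
s_7 = Round(s_6, k_6) = 0xED4036
s_8 = Round(s_7, k_7) = 0xE03554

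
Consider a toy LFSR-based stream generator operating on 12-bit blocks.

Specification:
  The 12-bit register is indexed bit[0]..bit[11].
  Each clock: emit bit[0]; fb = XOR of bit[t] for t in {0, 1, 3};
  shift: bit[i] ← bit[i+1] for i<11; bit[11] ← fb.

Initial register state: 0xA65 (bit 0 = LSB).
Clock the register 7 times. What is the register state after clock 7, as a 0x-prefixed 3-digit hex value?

reg_0 = 0xA65
clock 1: out=1, reg = 0xD32
clock 2: out=0, reg = 0xE99
clock 3: out=1, reg = 0x74C
clock 4: out=0, reg = 0xBA6
clock 5: out=0, reg = 0xDD3
clock 6: out=1, reg = 0x6E9
clock 7: out=1, reg = 0x374

0x374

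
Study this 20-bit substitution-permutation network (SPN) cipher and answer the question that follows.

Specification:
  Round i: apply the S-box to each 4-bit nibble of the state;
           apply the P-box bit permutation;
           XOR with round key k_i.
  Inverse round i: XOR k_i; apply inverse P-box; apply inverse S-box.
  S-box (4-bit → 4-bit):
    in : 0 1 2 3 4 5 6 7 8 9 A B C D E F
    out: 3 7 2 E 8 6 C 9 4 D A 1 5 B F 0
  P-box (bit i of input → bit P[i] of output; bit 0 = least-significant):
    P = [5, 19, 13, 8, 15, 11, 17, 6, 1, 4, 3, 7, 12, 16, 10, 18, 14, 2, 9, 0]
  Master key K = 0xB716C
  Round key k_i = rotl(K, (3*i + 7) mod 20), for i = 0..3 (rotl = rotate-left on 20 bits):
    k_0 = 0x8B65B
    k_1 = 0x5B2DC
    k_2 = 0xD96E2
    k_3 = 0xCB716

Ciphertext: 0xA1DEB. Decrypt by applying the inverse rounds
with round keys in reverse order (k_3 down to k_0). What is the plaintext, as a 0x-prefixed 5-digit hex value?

0x63070

s_0 = ciphertext = 0xA1DEB
s_1 = InvRound(s_0, k_3) = 0x343EC
s_2 = InvRound(s_1, k_2) = 0x09CCA
s_3 = InvRound(s_2, k_1) = 0x53028
s_4 = InvRound(s_3, k_0) = 0x63070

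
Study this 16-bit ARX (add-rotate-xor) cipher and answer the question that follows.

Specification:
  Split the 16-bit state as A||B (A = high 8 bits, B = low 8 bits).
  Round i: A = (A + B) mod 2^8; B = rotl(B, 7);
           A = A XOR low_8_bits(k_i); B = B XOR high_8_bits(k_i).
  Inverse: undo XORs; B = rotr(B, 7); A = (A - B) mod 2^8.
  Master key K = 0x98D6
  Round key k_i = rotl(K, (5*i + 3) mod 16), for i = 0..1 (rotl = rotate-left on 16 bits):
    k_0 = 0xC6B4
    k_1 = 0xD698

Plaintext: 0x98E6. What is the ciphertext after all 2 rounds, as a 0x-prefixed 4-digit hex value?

s_0 = plaintext = 0x98E6
s_1 = Round(s_0, k_0) = 0xCAB5
s_2 = Round(s_1, k_1) = 0xE70C

0xE70C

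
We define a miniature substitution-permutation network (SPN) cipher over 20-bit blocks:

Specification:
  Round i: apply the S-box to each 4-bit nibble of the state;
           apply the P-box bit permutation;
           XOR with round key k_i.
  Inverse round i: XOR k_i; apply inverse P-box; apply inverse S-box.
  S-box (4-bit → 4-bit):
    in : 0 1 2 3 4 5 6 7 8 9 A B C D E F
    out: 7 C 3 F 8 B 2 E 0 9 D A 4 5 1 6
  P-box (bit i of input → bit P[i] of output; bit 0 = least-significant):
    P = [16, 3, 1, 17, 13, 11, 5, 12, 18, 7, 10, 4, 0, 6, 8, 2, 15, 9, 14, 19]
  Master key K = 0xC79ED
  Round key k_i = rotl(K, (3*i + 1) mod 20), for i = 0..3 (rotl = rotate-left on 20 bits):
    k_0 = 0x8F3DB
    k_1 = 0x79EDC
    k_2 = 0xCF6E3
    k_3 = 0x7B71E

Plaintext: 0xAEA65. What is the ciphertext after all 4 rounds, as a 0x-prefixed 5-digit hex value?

s_0 = plaintext = 0xAEA65
s_1 = Round(s_0, k_0) = 0x73FC2
s_2 = Round(s_1, k_1) = 0xED931
s_3 = Round(s_2, k_2) = 0xA4FD0
s_4 = Round(s_3, k_3) = 0xE53B0

0xE53B0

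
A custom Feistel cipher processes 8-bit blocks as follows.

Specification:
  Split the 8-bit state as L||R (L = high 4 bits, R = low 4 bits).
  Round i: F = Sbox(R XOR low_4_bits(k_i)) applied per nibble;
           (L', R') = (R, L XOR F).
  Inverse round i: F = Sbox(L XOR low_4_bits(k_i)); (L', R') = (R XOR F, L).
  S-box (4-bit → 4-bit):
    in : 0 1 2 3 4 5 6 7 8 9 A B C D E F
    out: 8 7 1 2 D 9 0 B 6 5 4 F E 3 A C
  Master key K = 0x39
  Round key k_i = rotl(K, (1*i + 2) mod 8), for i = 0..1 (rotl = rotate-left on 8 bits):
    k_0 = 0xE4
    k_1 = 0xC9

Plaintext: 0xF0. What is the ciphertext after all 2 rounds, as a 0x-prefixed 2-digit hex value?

s_0 = plaintext = 0xF0
s_1 = Round(s_0, k_0) = 0x02
s_2 = Round(s_1, k_1) = 0x2F

0x2F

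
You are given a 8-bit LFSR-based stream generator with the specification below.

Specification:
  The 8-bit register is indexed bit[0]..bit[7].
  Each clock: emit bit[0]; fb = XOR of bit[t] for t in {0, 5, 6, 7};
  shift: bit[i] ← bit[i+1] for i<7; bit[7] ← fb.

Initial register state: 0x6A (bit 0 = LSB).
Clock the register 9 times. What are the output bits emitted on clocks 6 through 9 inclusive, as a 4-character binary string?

reg_0 = 0x6A
clock 1: out=0, reg = 0x35
clock 2: out=1, reg = 0x1A
clock 3: out=0, reg = 0x0D
clock 4: out=1, reg = 0x86
clock 5: out=0, reg = 0xC3
clock 6: out=1, reg = 0xE1
clock 7: out=1, reg = 0x70
clock 8: out=0, reg = 0x38
clock 9: out=0, reg = 0x9C

1100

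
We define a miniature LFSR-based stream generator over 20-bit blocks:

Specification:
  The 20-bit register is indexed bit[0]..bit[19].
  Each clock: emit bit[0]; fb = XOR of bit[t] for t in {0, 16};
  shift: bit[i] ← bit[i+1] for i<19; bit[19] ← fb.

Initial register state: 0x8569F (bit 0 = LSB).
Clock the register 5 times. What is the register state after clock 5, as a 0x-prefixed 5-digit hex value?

0x3C2B4

reg_0 = 0x8569F
clock 1: out=1, reg = 0xC2B4F
clock 2: out=1, reg = 0xE15A7
clock 3: out=1, reg = 0xF0AD3
clock 4: out=1, reg = 0x78569
clock 5: out=1, reg = 0x3C2B4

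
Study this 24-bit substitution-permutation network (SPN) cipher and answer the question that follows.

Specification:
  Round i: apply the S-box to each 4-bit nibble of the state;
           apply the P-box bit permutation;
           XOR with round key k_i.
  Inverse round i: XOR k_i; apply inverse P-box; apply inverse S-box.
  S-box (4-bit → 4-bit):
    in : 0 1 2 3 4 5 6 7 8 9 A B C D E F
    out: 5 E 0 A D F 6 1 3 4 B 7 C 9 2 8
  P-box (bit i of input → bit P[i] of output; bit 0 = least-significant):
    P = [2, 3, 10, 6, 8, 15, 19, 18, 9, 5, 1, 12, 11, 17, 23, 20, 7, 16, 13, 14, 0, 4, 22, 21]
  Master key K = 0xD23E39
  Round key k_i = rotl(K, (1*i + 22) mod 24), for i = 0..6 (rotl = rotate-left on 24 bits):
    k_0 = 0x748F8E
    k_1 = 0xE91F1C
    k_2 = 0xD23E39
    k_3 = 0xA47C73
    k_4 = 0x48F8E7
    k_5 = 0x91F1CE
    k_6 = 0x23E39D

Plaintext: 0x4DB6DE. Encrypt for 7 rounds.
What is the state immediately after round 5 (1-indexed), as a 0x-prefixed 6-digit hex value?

s_0 = plaintext = 0x4DB6DE
s_1 = Round(s_0, k_0) = 0x92C625
s_2 = Round(s_1, k_1) = 0x391B72
s_3 = Round(s_2, k_2) = 0x601D0B
s_4 = Round(s_3, k_3) = 0x7E4BEF
s_5 = Round(s_4, k_4) = 0xD97284
s_6 = Round(s_5, k_5) = 0xB15C8B
s_7 = Round(s_6, k_6) = 0xF01E82

0xD97284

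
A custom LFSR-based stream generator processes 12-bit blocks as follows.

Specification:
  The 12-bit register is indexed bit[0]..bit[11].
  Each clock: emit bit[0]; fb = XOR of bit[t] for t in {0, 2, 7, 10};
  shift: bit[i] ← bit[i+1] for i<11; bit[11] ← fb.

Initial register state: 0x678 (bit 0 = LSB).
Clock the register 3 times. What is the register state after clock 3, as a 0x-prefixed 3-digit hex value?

reg_0 = 0x678
clock 1: out=0, reg = 0xB3C
clock 2: out=0, reg = 0xD9E
clock 3: out=0, reg = 0xECF

0xECF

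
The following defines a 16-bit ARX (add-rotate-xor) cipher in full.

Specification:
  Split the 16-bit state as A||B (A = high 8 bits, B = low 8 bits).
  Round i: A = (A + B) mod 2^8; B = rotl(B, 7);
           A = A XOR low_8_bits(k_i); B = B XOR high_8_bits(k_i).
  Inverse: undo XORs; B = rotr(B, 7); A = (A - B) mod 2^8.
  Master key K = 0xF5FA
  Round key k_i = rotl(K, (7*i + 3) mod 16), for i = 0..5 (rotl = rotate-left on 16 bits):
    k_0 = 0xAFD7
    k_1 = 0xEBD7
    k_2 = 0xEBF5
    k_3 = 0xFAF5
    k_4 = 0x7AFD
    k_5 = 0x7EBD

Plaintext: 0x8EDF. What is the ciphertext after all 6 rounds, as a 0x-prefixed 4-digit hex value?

0x273C

s_0 = plaintext = 0x8EDF
s_1 = Round(s_0, k_0) = 0xBA40
s_2 = Round(s_1, k_1) = 0x2DCB
s_3 = Round(s_2, k_2) = 0x0D0E
s_4 = Round(s_3, k_3) = 0xEEFD
s_5 = Round(s_4, k_4) = 0x1684
s_6 = Round(s_5, k_5) = 0x273C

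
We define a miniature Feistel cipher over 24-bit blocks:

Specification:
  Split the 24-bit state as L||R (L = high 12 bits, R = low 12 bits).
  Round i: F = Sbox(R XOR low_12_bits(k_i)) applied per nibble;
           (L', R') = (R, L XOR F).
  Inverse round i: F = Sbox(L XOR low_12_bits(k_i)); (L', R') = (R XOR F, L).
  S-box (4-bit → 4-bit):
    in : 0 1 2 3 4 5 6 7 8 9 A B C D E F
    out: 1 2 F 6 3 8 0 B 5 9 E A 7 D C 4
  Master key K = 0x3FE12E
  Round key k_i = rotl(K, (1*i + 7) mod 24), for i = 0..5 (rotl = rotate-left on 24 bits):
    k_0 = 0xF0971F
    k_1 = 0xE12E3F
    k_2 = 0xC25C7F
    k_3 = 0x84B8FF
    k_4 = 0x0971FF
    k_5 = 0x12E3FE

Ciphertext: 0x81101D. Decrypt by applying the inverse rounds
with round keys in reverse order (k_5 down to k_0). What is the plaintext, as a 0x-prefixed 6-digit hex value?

0x915DA4

s_0 = ciphertext = 0x81101D
s_1 = InvRound(s_0, k_5) = 0xAD9811
s_2 = InvRound(s_1, k_4) = 0x2E1AD9
s_3 = InvRound(s_2, k_3) = 0x4F52E1
s_4 = InvRound(s_3, k_2) = 0x7BF4F5
s_5 = InvRound(s_4, k_1) = 0xDA47BF
s_6 = InvRound(s_5, k_0) = 0x915DA4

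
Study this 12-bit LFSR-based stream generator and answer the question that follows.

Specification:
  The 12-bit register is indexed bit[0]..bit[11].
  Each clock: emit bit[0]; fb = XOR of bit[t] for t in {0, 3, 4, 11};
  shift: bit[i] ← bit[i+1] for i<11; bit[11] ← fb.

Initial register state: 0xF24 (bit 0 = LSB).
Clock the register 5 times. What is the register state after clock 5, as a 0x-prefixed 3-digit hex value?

reg_0 = 0xF24
clock 1: out=0, reg = 0xF92
clock 2: out=0, reg = 0x7C9
clock 3: out=1, reg = 0x3E4
clock 4: out=0, reg = 0x1F2
clock 5: out=0, reg = 0x8F9

0x8F9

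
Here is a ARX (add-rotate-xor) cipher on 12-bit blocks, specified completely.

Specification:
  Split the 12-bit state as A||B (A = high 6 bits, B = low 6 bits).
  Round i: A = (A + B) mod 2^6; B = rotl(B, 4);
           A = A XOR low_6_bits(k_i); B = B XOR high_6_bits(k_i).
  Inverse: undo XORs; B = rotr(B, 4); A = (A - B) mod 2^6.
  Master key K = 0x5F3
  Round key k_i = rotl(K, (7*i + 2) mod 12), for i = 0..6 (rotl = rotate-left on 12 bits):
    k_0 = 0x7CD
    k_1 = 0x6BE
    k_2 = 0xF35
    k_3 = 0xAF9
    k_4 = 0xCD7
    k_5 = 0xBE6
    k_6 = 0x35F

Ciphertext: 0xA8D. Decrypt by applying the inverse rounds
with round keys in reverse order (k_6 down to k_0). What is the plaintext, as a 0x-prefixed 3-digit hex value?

0x5DA

s_0 = ciphertext = 0xA8D
s_1 = InvRound(s_0, k_6) = 0xD40
s_2 = InvRound(s_1, k_5) = 0x57E
s_3 = InvRound(s_2, k_4) = 0x3B4
s_4 = InvRound(s_3, k_3) = 0xEBD
s_5 = InvRound(s_4, k_2) = 0x2C4
s_6 = InvRound(s_5, k_1) = 0xF39
s_7 = InvRound(s_6, k_0) = 0x5DA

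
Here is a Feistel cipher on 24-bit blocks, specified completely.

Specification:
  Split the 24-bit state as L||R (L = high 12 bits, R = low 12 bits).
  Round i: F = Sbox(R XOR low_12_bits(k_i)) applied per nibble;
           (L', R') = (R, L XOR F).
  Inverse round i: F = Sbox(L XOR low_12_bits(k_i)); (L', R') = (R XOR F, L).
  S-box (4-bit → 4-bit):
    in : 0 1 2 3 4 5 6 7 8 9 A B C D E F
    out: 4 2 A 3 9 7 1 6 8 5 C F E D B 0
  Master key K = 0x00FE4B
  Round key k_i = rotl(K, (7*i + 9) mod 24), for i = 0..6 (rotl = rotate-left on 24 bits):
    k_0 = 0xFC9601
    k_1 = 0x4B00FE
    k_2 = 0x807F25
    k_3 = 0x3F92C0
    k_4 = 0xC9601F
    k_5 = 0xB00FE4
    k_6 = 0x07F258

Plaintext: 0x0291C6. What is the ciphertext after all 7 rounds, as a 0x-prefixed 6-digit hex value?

s_0 = plaintext = 0x0291C6
s_1 = Round(s_0, k_0) = 0x1C66CF
s_2 = Round(s_1, k_1) = 0x6CF0F4
s_3 = Round(s_2, k_2) = 0x0F461D
s_4 = Round(s_3, k_3) = 0x61D929
s_5 = Round(s_4, k_4) = 0x92932C
s_6 = Round(s_5, k_5) = 0x32C7C1
s_7 = Round(s_6, k_6) = 0x7C1479

0x7C1479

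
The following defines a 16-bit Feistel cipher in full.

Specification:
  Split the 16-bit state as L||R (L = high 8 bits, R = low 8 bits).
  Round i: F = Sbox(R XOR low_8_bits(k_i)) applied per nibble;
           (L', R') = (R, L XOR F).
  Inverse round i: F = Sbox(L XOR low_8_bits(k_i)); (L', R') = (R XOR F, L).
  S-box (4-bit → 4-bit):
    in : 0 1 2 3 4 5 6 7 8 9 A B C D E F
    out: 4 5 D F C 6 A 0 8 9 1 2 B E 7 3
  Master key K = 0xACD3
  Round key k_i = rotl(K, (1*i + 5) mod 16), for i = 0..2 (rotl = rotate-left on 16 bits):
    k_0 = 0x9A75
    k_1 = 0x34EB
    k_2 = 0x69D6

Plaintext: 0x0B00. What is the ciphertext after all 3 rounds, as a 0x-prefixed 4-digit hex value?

s_0 = plaintext = 0x0B00
s_1 = Round(s_0, k_0) = 0x000D
s_2 = Round(s_1, k_1) = 0x0D7A
s_3 = Round(s_2, k_2) = 0x7A16

0x7A16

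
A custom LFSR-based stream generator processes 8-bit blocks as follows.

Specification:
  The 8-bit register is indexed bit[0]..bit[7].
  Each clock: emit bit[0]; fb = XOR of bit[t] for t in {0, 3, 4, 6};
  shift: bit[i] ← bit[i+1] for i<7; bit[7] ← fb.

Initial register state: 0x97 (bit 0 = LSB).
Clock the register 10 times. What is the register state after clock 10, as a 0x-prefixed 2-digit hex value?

reg_0 = 0x97
clock 1: out=1, reg = 0x4B
clock 2: out=1, reg = 0xA5
clock 3: out=1, reg = 0xD2
clock 4: out=0, reg = 0x69
clock 5: out=1, reg = 0xB4
clock 6: out=0, reg = 0xDA
clock 7: out=0, reg = 0xED
clock 8: out=1, reg = 0xF6
clock 9: out=0, reg = 0x7B
clock 10: out=1, reg = 0x3D

0x3D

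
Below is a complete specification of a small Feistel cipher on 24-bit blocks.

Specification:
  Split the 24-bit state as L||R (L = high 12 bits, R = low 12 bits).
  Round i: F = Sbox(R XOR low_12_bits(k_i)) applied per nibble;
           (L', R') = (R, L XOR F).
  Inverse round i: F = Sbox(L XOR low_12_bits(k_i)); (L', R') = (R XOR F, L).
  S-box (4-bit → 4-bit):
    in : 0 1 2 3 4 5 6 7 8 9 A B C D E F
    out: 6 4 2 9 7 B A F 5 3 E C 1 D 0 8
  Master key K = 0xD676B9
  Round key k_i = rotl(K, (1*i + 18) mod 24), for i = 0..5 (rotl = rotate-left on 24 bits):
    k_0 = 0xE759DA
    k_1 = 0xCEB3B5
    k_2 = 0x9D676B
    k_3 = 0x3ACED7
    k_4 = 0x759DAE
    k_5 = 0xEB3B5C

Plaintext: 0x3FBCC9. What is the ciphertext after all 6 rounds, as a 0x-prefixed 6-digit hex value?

s_0 = plaintext = 0x3FBCC9
s_1 = Round(s_0, k_0) = 0xCC98B2
s_2 = Round(s_1, k_1) = 0x8B20A6
s_3 = Round(s_2, k_2) = 0x0A67AF
s_4 = Round(s_3, k_3) = 0x7AF353
s_5 = Round(s_4, k_4) = 0x353722
s_6 = Round(s_5, k_5) = 0x7222A3

0x7222A3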